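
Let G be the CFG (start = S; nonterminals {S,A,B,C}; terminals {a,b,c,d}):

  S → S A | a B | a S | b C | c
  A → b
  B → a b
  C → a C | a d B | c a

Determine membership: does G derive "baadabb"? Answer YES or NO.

CNF form of G:
  S -> S A | T0 B | T0 S | T1 C | c
  A -> b
  B -> T0 T1
  C -> T0 C | T0 X4 | T3 T0
  T0 -> a
  T1 -> b
  T2 -> d
  T3 -> c
  X4 -> T2 B

Fill CYK table bottom-up:
  [0..0]={A,T1}  "b"  orig:{A}
  [1..1]={T0}  "a"  orig:{}
  [2..2]={T0}  "a"  orig:{}
  [3..3]={T2}  "d"  orig:{}
  [4..4]={T0}  "a"  orig:{}
  [5..5]={A,T1}  "b"  orig:{A}
  [6..6]={A,T1}  "b"  orig:{A}
  [0..1]=∅  "ba"
  [1..2]=∅  "aa"
  [2..3]=∅  "ad"
  [3..4]=∅  "da"
  [4..5]={B}  "ab"
  [5..6]=∅  "bb"
  [0..2]=∅  "baa"
  [1..3]=∅  "aad"
  [2..4]=∅  "ada"
  [3..5]={X4}  "dab"  orig:{}
  [4..6]=∅  "abb"
  [0..3]=∅  "baad"
  [1..4]=∅  "aada"
  [2..5]={C}  "adab"
  [3..6]=∅  "dabb"
  [0..4]=∅  "baada"
  [1..5]={C}  "aadab"
  [2..6]=∅  "adabb"
  [0..5]={S}  "baadab"
  [1..6]=∅  "aadabb"
  [0..6]={S}  "baadabb"

S ∈ T[0,6] ⇒ YES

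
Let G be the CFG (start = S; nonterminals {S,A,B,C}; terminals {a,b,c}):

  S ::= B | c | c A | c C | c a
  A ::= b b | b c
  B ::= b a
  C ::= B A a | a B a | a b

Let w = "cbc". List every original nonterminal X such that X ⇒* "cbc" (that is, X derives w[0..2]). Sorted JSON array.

CNF form of G:
  S -> T0 T2 | T1 A | T1 C | T1 T2 | c
  A -> T0 T0 | T0 T1
  B -> T0 T2
  C -> B X3 | T2 T0 | T2 X4
  T0 -> b
  T1 -> c
  T2 -> a
  X3 -> A T2
  X4 -> B T2

Fill CYK table bottom-up, restricted to cells inside w[0..2]:
  cell(0,0) c: {S,T1}  orig:{S}
  cell(1,1) b: {T0}  orig:{}
  cell(2,2) c: {S,T1}  orig:{S}
  cell(0,1) cb: ∅
  cell(1,2) bc: {A}
  cell(0,2) cbc: {S}

Original NTs in T[0,2] deriving "cbc": ["S"]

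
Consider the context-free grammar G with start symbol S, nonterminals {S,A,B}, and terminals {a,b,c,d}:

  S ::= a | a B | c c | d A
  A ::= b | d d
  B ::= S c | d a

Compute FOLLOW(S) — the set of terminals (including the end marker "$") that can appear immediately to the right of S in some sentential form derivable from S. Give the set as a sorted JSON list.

FIRST iteration:
pass 1:
  A via A→b: +{b}
  A via A→d d: +{d}
  B via B→d a: +{d}
  S via S→a: +{a}
  S via S→c c: +{c}
  S via S→d A: +{d}
  FIRST(S)={a,c,d}  FIRST(A)={b,d}  FIRST(B)={d}
pass 2:
  B via B→S c: +{a,c}
  FIRST(S)={a,c,d}  FIRST(A)={b,d}  FIRST(B)={a,c,d}
pass 3: (stable)
  FIRST(S)={a,c,d}  FIRST(A)={b,d}  FIRST(B)={a,c,d}

Compute FOLLOW by fixpoint:
seed FOLLOW(S) with $
pass 1:
  B→S c: FOLLOW(S) ⊇ FIRST(c) = {c}; new: +{c}
  S→a B: FOLLOW(B) ⊇ FOLLOW(S) ⊇ {$,c}; new: +{$,c}
  S→d A: FOLLOW(A) ⊇ FOLLOW(S) ⊇ {$,c}; new: +{$,c}
  FOLLOW[S]={$,c}  FOLLOW[A]={$,c}  FOLLOW[B]={$,c}
pass 2: (no change)
  FOLLOW[S]={$,c}  FOLLOW[A]={$,c}  FOLLOW[B]={$,c}

FOLLOW(S) = ["$", "c"]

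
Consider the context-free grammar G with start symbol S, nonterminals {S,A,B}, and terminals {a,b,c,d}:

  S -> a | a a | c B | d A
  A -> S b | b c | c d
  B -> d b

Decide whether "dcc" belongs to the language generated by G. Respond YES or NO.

Convert to CNF:
  S -> T1 B | T2 A | T3 T3 | a
  A -> S T0 | T0 T1 | T1 T2
  B -> T2 T0
  T0 -> b
  T1 -> c
  T2 -> d
  T3 -> a

CYK fill:
  [0..0]={T2}  "d"  orig:{}
  [1..1]={T1}  "c"  orig:{}
  [2..2]={T1}  "c"  orig:{}
  [0..1]=∅  "dc"
  [1..2]=∅  "cc"
  [0..2]=∅  "dcc"

S ∉ T[0,2] ⇒ NO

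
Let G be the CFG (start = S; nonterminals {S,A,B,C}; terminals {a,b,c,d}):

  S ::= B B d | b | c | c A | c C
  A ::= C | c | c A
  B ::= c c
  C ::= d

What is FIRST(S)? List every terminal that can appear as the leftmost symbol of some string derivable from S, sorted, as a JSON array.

FIRST sets, iterate to fixpoint:
round 1:
  A via A→c: +{c}
  B via B→c c: +{c}
  C via C→d: +{d}
  S via S→B B d: +{c}
  S via S→b: +{b}
  S: {b,c}  A: {c}  B: {c}  C: {d}
round 2:
  A via A→C: +{d}
  S: {b,c}  A: {c,d}  B: {c}  C: {d}
round 3: (no change)
  S: {b,c}  A: {c,d}  B: {c}  C: {d}

FIRST(S) = ["b", "c"]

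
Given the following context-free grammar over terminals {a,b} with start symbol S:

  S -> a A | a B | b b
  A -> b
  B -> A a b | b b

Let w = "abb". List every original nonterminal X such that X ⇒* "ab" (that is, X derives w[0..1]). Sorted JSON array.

CNF form of G:
  S -> T0 A | T0 B | T1 T1
  A -> b
  B -> A X2 | T1 T1
  T0 -> a
  T1 -> b
  X2 -> T0 T1

Fill CYK table bottom-up (cells [i..j] with 0 ≤ i ≤ j ≤ 1 only):
  cell(0,0) a: {T0}  orig:{}
  cell(1,1) b: {A,T1}  orig:{A}
  cell(0,1) ab: {S,X2}  orig:{S}

Original NTs in T[0,1] deriving "ab": ["S"]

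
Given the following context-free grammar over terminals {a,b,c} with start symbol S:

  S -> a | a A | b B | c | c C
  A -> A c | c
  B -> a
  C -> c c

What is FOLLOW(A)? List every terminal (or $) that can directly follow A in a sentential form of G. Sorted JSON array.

FIRST sets, iterate to fixpoint:
pass 1:
  A via A→c: +{c}
  B via B→a: +{a}
  C via C→c c: +{c}
  S via S→a: +{a}
  S via S→b B: +{b}
  S via S→c: +{c}
  S: {a,b,c}  A: {c}  B: {a}  C: {c}
pass 2: done
  S: {a,b,c}  A: {c}  B: {a}  C: {c}

Compute FOLLOW by fixpoint:
initialize: $ ∈ FOLLOW(S)
iter 1:
  A→A c: FOLLOW(A) ⊇ FIRST(c) = {c}; new: +{c}
  S→a A: FOLLOW(A) ⊇ FOLLOW(S) ⊇ {$}; new: +{$}
  S→b B: FOLLOW(B) ⊇ FOLLOW(S) ⊇ {$}; new: +{$}
  S→c C: FOLLOW(C) ⊇ FOLLOW(S) ⊇ {$}; new: +{$}
  FOLLOW[S]={$}  FOLLOW[A]={$,c}  FOLLOW[B]={$}  FOLLOW[C]={$}
iter 2: (stable)
  FOLLOW[S]={$}  FOLLOW[A]={$,c}  FOLLOW[B]={$}  FOLLOW[C]={$}

FOLLOW(A) = ["$", "c"]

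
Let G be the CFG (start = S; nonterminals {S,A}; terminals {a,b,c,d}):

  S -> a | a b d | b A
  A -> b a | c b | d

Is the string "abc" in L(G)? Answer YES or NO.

CNF form of G:
  S -> T0 A | T1 X4 | a
  A -> T0 T1 | T2 T0 | d
  T0 -> b
  T1 -> a
  T2 -> c
  T3 -> d
  X4 -> T0 T3

CYK fill:
  [0..0]={S,T1}  "a"  orig:{S}
  [1..1]={T0}  "b"  orig:{}
  [2..2]={T2}  "c"  orig:{}
  [0..1]=∅  "ab"
  [1..2]=∅  "bc"
  [0..2]=∅  "abc"

S ∉ T[0,2] ⇒ NO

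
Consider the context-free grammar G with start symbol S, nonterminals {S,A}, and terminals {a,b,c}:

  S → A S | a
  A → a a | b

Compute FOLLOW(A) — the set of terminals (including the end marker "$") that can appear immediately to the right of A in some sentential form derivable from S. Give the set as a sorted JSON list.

FIRST sets, iterate to fixpoint:
[1]
  A via A→a a: +{a}
  A via A→b: +{b}
  S via S→A S: +{a,b}
  FIRST(S)={a,b}  FIRST(A)={a,b}
[2] (no change)
  FIRST(S)={a,b}  FIRST(A)={a,b}

Compute FOLLOW by fixpoint:
FOLLOW(S) := {$}
pass 1:
  S→A S: FOLLOW(A) ⊇ FIRST(S) = {a,b}; new: +{a,b}
  FOLLOW[S]={$}  FOLLOW[A]={a,b}
pass 2: (no change)
  FOLLOW[S]={$}  FOLLOW[A]={a,b}

FOLLOW(A) = ["a", "b"]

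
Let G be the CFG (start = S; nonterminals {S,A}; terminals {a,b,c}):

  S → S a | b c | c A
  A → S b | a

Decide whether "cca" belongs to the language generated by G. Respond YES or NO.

Convert to CNF:
  S -> S T1 | T0 T2 | T2 A
  A -> S T0 | a
  T0 -> b
  T1 -> a
  T2 -> c

CYK fill:
  [0..0]={T2}  "c"  orig:{}
  [1..1]={T2}  "c"  orig:{}
  [2..2]={A,T1}  "a"  orig:{A}
  [0..1]=∅  "cc"
  [1..2]={S}  "ca"
  [0..2]=∅  "cca"

S ∉ T[0,2] ⇒ NO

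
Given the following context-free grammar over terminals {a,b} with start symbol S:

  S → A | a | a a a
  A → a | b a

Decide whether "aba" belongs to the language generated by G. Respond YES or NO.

CNF form of G:
  S -> T0 T1 | T1 X2 | a
  A -> T0 T1 | a
  T0 -> b
  T1 -> a
  X2 -> T1 T1

CYK table (by increasing span):
  T[0,0] 'a' = {A,S,T1}  orig:{A,S}
  T[1,1] 'b' = {T0}  orig:{}
  T[2,2] 'a' = {A,S,T1}  orig:{A,S}
  T[0,1] 'ab' = ∅
  T[1,2] 'ba' = {A,S}
  T[0,2] 'aba' = ∅

S ∉ T[0,2] ⇒ NO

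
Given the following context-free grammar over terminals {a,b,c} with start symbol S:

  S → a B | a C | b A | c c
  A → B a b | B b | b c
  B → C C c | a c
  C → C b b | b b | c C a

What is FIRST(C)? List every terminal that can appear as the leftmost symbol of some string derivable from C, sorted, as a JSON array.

FIRST sets, iterate to fixpoint:
iter 1:
  A via A→b c: +{b}
  B via B→a c: +{a}
  C via C→b b: +{b}
  C via C→c C a: +{c}
  S via S→a B: +{a}
  S via S→b A: +{b}
  S via S→c c: +{c}
  FIRST(S)={a,b,c}  FIRST(A)={b}  FIRST(B)={a}  FIRST(C)={b,c}
iter 2:
  A via A→B a b: +{a}
  B via B→C C c: +{b,c}
  FIRST(S)={a,b,c}  FIRST(A)={a,b}  FIRST(B)={a,b,c}  FIRST(C)={b,c}
iter 3:
  A via A→B a b: +{c}
  FIRST(S)={a,b,c}  FIRST(A)={a,b,c}  FIRST(B)={a,b,c}  FIRST(C)={b,c}
iter 4: (stable)
  FIRST(S)={a,b,c}  FIRST(A)={a,b,c}  FIRST(B)={a,b,c}  FIRST(C)={b,c}

FIRST(C) = ["b", "c"]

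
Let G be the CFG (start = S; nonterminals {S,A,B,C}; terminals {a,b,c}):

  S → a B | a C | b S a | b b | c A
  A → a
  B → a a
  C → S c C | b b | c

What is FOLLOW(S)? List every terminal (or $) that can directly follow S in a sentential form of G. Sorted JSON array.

FIRST iteration:
[1]
  A via A→a: +{a}
  B via B→a a: +{a}
  C via C→b b: +{b}
  C via C→c: +{c}
  S via S→a B: +{a}
  S via S→b S a: +{b}
  S via S→c A: +{c}
  FIRST(S)={a,b,c}  FIRST(A)={a}  FIRST(B)={a}  FIRST(C)={b,c}
[2]
  C via C→S c C: +{a}
  FIRST(S)={a,b,c}  FIRST(A)={a}  FIRST(B)={a}  FIRST(C)={a,b,c}
[3] done
  FIRST(S)={a,b,c}  FIRST(A)={a}  FIRST(B)={a}  FIRST(C)={a,b,c}

Compute FOLLOW by fixpoint:
seed FOLLOW(S) with $
iter 1:
  C→S c C: FOLLOW(S) ⊇ FIRST(c) = {c}; new: +{c}
  S→a B: FOLLOW(B) ⊇ FOLLOW(S) ⊇ {$,c}; new: +{$,c}
  S→a C: FOLLOW(C) ⊇ FOLLOW(S) ⊇ {$,c}; new: +{$,c}
  S→b S a: FOLLOW(S) ⊇ FIRST(a) = {a}; new: +{a}
  S→c A: FOLLOW(A) ⊇ FOLLOW(S) ⊇ {$,a,c}; new: +{$,a,c}
  FOLLOW(S)={$,a,c}  FOLLOW(A)={$,a,c}  FOLLOW(B)={$,c}  FOLLOW(C)={$,c}
iter 2:
  S→a B: FOLLOW(B) ⊇ FOLLOW(S) ⊇ {$,a,c}; new: +{a}
  S→a C: FOLLOW(C) ⊇ FOLLOW(S) ⊇ {$,a,c}; new: +{a}
  FOLLOW(S)={$,a,c}  FOLLOW(A)={$,a,c}  FOLLOW(B)={$,a,c}  FOLLOW(C)={$,a,c}
iter 3: done
  FOLLOW(S)={$,a,c}  FOLLOW(A)={$,a,c}  FOLLOW(B)={$,a,c}  FOLLOW(C)={$,a,c}

FOLLOW(S) = ["$", "a", "c"]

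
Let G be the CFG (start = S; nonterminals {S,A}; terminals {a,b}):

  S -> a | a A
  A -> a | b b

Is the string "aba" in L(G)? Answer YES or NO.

Convert to CNF:
  S -> T1 A | a
  A -> T0 T0 | a
  T0 -> b
  T1 -> a

Fill CYK table bottom-up:
  [0..0]={A,S,T1}  "a"  orig:{A,S}
  [1..1]={T0}  "b"  orig:{}
  [2..2]={A,S,T1}  "a"  orig:{A,S}
  [0..1]=∅  "ab"
  [1..2]=∅  "ba"
  [0..2]=∅  "aba"

S ∉ T[0,2] ⇒ NO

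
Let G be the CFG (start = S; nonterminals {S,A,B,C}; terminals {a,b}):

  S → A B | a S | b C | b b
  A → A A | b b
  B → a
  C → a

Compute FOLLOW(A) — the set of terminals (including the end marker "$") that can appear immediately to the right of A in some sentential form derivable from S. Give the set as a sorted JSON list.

Compute FIRST by fixpoint:
pass 1:
  A via A→b b: +{b}
  B via B→a: +{a}
  C via C→a: +{a}
  S via S→A B: +{b}
  S via S→a S: +{a}
  FIRST(S)={a,b}  FIRST(A)={b}  FIRST(B)={a}  FIRST(C)={a}
pass 2: (no change)
  FIRST(S)={a,b}  FIRST(A)={b}  FIRST(B)={a}  FIRST(C)={a}

FOLLOW iteration:
FOLLOW(S) := {$}
round 1:
  A→A A: FOLLOW(A) ⊇ FIRST(A) = {b}; new: +{b}
  S→A B: FOLLOW(A) ⊇ FIRST(B) = {a}; new: +{a}
  S→A B: FOLLOW(B) ⊇ FOLLOW(S) ⊇ {$}; new: +{$}
  S→b C: FOLLOW(C) ⊇ FOLLOW(S) ⊇ {$}; new: +{$}
  FOLLOW[S]={$}  FOLLOW[A]={a,b}  FOLLOW[B]={$}  FOLLOW[C]={$}
round 2: — fixpoint
  FOLLOW[S]={$}  FOLLOW[A]={a,b}  FOLLOW[B]={$}  FOLLOW[C]={$}

FOLLOW(A) = ["a", "b"]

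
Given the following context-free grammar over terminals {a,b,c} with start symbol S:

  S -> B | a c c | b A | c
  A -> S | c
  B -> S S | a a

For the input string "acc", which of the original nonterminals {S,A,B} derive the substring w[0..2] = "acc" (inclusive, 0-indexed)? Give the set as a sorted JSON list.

Convert to CNF:
  S -> S S | T0 T0 | T0 X4 | T2 A | c
  A -> S S | T0 T0 | T0 X3 | T2 A | c
  B -> S S | T0 T0
  T0 -> a
  T1 -> c
  T2 -> b
  X3 -> T1 T1
  X4 -> T1 T1

CYK table (by increasing span) (cells [i..j] with 0 ≤ i ≤ j ≤ 2 only):
  cell(0,0) a: {T0}  orig:{}
  cell(1,1) c: {A,S,T1}  orig:{A,S}
  cell(2,2) c: {A,S,T1}  orig:{A,S}
  cell(0,1) ac: ∅
  cell(1,2) cc: {A,B,S,X3,X4}  orig:{A,B,S}
  cell(0,2) acc: {A,S}

Original NTs in T[0,2] deriving "acc": ["A", "S"]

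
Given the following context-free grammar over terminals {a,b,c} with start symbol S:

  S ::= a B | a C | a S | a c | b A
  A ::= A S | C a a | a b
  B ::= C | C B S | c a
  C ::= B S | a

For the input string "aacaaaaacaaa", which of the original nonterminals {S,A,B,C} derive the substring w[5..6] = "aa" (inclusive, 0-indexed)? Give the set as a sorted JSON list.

CNF form of G:
  S -> T0 B | T0 C | T0 S | T0 T2 | T1 A
  A -> A S | C X3 | T0 T1
  B -> B S | C X4 | T2 T0 | a
  C -> B S | a
  T0 -> a
  T1 -> b
  T2 -> c
  X3 -> T0 T0
  X4 -> B S

Fill CYK table bottom-up, restricted to cells inside w[5..6]:
  cell(5,5) a: {B,C,T0}  orig:{B,C}
  cell(6,6) a: {B,C,T0}  orig:{B,C}
  cell(5,6) aa: {S,X3}  orig:{S}

Original NTs in T[5,6] deriving "aa": ["S"]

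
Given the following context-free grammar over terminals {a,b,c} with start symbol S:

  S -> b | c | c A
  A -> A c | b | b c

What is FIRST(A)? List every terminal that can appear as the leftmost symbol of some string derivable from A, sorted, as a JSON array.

FIRST iteration:
pass 1:
  A via A→b: +{b}
  S via S→b: +{b}
  S via S→c: +{c}
  FIRST(S)={b,c}  FIRST(A)={b}
pass 2: (stable)
  FIRST(S)={b,c}  FIRST(A)={b}

FIRST(A) = ["b"]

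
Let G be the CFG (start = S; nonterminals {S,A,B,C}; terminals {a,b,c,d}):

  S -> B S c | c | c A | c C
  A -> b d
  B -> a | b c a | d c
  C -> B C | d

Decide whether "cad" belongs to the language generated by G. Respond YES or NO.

CNF form of G:
  S -> B X5 | T2 A | T2 C | c
  A -> T0 T1
  B -> T0 X4 | T1 T2 | a
  C -> B C | d
  T0 -> b
  T1 -> d
  T2 -> c
  T3 -> a
  X4 -> T2 T3
  X5 -> S T2

CYK fill:
  [0..0]={S,T2}  "c"  orig:{S}
  [1..1]={B,T3}  "a"  orig:{B}
  [2..2]={C,T1}  "d"  orig:{C}
  [0..1]={X4}  "ca"  orig:{}
  [1..2]={C}  "ad"
  [0..2]={S}  "cad"

S ∈ T[0,2] ⇒ YES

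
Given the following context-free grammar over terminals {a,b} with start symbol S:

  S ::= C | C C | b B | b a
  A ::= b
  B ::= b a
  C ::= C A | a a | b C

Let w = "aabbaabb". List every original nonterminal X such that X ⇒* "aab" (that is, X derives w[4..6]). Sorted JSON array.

CNF form of G:
  S -> C A | C C | T0 B | T0 C | T0 T1 | T1 T1
  A -> b
  B -> T0 T1
  C -> C A | T0 C | T1 T1
  T0 -> b
  T1 -> a

CYK fill, restricted to cells inside w[4..6]:
  cell(4,4) a: {T1}  orig:{}
  cell(5,5) a: {T1}  orig:{}
  cell(6,6) b: {A,T0}  orig:{A}
  cell(4,5) aa: {C,S}
  cell(5,6) ab: ∅
  cell(4,6) aab: {C,S}

Original NTs in T[4,6] deriving "aab": ["C", "S"]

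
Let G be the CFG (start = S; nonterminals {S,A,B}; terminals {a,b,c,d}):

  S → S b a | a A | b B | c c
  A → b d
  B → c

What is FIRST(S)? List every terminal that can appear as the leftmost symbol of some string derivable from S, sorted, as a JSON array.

FIRST sets, iterate to fixpoint:
round 1:
  A via A→b d: +{b}
  B via B→c: +{c}
  S via S→a A: +{a}
  S via S→b B: +{b}
  S via S→c c: +{c}
  FIRST[S]={a,b,c}  FIRST[A]={b}  FIRST[B]={c}
round 2: (stable)
  FIRST[S]={a,b,c}  FIRST[A]={b}  FIRST[B]={c}

FIRST(S) = ["a", "b", "c"]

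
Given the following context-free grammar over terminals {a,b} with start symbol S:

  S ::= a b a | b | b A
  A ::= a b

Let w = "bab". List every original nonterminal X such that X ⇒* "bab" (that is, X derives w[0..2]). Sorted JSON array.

CNF form of G:
  S -> T0 X2 | T1 A | b
  A -> T0 T1
  T0 -> a
  T1 -> b
  X2 -> T1 T0

CYK table (by increasing span) — only the sub-triangle for w[0..2]:
  cell(0,0) b: {S,T1}  orig:{S}
  cell(1,1) a: {T0}  orig:{}
  cell(2,2) b: {S,T1}  orig:{S}
  cell(0,1) ba: {X2}  orig:{}
  cell(1,2) ab: {A}
  cell(0,2) bab: {S}

Original NTs in T[0,2] deriving "bab": ["S"]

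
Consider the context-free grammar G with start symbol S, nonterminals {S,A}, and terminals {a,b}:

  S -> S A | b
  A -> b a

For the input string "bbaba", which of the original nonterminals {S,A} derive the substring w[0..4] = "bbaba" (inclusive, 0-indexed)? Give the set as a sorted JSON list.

CNF form of G:
  S -> S A | b
  A -> T0 T1
  T0 -> b
  T1 -> a

CYK fill (cells [i..j] with 0 ≤ i ≤ j ≤ 4 only):
  T[0,0] 'b' = {S,T0}  orig:{S}
  T[1,1] 'b' = {S,T0}  orig:{S}
  T[2,2] 'a' = {T1}  orig:{}
  T[3,3] 'b' = {S,T0}  orig:{S}
  T[4,4] 'a' = {T1}  orig:{}
  T[0,1] 'bb' = ∅
  T[1,2] 'ba' = {A}
  T[2,3] 'ab' = ∅
  T[3,4] 'ba' = {A}
  T[0,2] 'bba' = {S}
  T[1,3] 'bab' = ∅
  T[2,4] 'aba' = ∅
  T[0,3] 'bbab' = ∅
  T[1,4] 'baba' = ∅
  T[0,4] 'bbaba' = {S}

Original NTs in T[0,4] deriving "bbaba": ["S"]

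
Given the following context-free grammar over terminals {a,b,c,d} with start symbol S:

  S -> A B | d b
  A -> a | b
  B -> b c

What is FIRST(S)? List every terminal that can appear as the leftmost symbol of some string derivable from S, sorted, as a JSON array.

FIRST sets, iterate to fixpoint:
iter 1:
  A via A→a: +{a}
  A via A→b: +{b}
  B via B→b c: +{b}
  S via S→A B: +{a,b}
  S via S→d b: +{d}
  S: {a,b,d}  A: {a,b}  B: {b}
iter 2: done
  S: {a,b,d}  A: {a,b}  B: {b}

FIRST(S) = ["a", "b", "d"]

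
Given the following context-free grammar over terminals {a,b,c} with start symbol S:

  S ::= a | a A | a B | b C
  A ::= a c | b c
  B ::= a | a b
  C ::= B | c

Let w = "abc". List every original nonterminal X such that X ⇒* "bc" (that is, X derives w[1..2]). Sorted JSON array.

CNF form of G:
  S -> T0 A | T0 B | T2 C | a
  A -> T0 T1 | T2 T1
  B -> T0 T2 | a
  C -> T0 T2 | a | c
  T0 -> a
  T1 -> c
  T2 -> b

CYK table (by increasing span), restricted to cells inside w[1..2]:
  cell(1,1) b: {T2}  orig:{}
  cell(2,2) c: {C,T1}  orig:{C}
  cell(1,2) bc: {A,S}

Original NTs in T[1,2] deriving "bc": ["A", "S"]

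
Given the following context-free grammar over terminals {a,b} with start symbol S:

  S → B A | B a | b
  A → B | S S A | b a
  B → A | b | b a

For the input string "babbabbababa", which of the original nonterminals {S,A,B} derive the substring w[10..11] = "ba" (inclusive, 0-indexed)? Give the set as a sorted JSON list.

CNF form of G:
  S -> B A | B T1 | b
  A -> S X2 | T0 T1 | b
  B -> S X3 | T0 T1 | b
  T0 -> b
  T1 -> a
  X2 -> S A
  X3 -> S A

Fill CYK table bottom-up, restricted to cells inside w[10..11]:
  T[10,10] 'b' = {A,B,S,T0}  orig:{A,B,S}
  T[11,11] 'a' = {T1}  orig:{}
  T[10,11] 'ba' = {A,B,S}

Original NTs in T[10,11] deriving "ba": ["A", "B", "S"]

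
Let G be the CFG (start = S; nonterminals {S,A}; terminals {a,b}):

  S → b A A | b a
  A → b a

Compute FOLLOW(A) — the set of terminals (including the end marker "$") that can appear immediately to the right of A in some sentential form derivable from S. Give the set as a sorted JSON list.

FIRST sets, iterate to fixpoint:
round 1:
  A via A→b a: +{b}
  S via S→b A A: +{b}
  FIRST[S]={b}  FIRST[A]={b}
round 2: (no change)
  FIRST[S]={b}  FIRST[A]={b}

FOLLOW iteration:
initialize: $ ∈ FOLLOW(S)
pass 1:
  S→b A A: FOLLOW(A) ⊇ FIRST(A) = {b}; new: +{b}
  S→b A A: FOLLOW(A) ⊇ FOLLOW(S) ⊇ {$}; new: +{$}
  FOLLOW(S)={$}  FOLLOW(A)={$,b}
pass 2: (no change)
  FOLLOW(S)={$}  FOLLOW(A)={$,b}

FOLLOW(A) = ["$", "b"]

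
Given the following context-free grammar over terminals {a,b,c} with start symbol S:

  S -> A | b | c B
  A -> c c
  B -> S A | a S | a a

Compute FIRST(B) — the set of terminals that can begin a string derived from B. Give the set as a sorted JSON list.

FIRST sets, iterate to fixpoint:
round 1:
  A via A→c c: +{c}
  B via B→a S: +{a}
  S via S→A: +{c}
  S via S→b: +{b}
  FIRST(S)={b,c}  FIRST(A)={c}  FIRST(B)={a}
round 2:
  B via B→S A: +{b,c}
  FIRST(S)={b,c}  FIRST(A)={c}  FIRST(B)={a,b,c}
round 3: — fixpoint
  FIRST(S)={b,c}  FIRST(A)={c}  FIRST(B)={a,b,c}

FIRST(B) = ["a", "b", "c"]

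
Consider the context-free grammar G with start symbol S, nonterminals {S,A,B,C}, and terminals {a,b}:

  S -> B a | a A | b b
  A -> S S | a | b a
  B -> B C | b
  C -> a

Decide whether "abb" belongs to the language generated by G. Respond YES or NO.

CNF form of G:
  S -> B T1 | T0 T0 | T1 A
  A -> S S | T0 T1 | a
  B -> B C | b
  C -> a
  T0 -> b
  T1 -> a

Fill CYK table bottom-up:
  cell(0,0) a: {A,C,T1}  orig:{A,C}
  cell(1,1) b: {B,T0}  orig:{B}
  cell(2,2) b: {B,T0}  orig:{B}
  cell(0,1) ab: ∅
  cell(1,2) bb: {S}
  cell(0,2) abb: ∅

S ∉ T[0,2] ⇒ NO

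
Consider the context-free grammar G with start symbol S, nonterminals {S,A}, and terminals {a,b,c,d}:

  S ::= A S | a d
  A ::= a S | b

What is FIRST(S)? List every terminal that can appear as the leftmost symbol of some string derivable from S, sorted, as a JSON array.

FIRST sets, iterate to fixpoint:
[1]
  A via A→a S: +{a}
  A via A→b: +{b}
  S via S→A S: +{a,b}
  FIRST[S]={a,b}  FIRST[A]={a,b}
[2] (no change)
  FIRST[S]={a,b}  FIRST[A]={a,b}

FIRST(S) = ["a", "b"]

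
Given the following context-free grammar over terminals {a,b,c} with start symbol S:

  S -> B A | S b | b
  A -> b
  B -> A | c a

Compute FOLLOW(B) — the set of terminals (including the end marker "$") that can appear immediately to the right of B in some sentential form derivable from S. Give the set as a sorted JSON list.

Compute FIRST by fixpoint:
pass 1:
  A via A→b: +{b}
  B via B→A: +{b}
  B via B→c a: +{c}
  S via S→B A: +{b,c}
  FIRST(S)={b,c}  FIRST(A)={b}  FIRST(B)={b,c}
pass 2: done
  FIRST(S)={b,c}  FIRST(A)={b}  FIRST(B)={b,c}

Compute FOLLOW by fixpoint:
FOLLOW(S) := {$}
[1]
  S→B A: FOLLOW(B) ⊇ FIRST(A) = {b}; new: +{b}
  S→B A: FOLLOW(A) ⊇ FOLLOW(S) ⊇ {$}; new: +{$}
  S→S b: FOLLOW(S) ⊇ FIRST(b) = {b}; new: +{b}
  S: {$,b}  A: {$}  B: {b}
[2]
  B→A: FOLLOW(A) ⊇ FOLLOW(B) ⊇ {b}; new: +{b}
  S: {$,b}  A: {$,b}  B: {b}
[3] — fixpoint
  S: {$,b}  A: {$,b}  B: {b}

FOLLOW(B) = ["b"]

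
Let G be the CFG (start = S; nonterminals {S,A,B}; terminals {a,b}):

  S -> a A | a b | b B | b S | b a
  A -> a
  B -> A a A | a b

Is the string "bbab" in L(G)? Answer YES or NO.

Convert to CNF:
  S -> T0 A | T0 T1 | T1 B | T1 S | T1 T0
  A -> a
  B -> A X2 | T0 T1
  T0 -> a
  T1 -> b
  X2 -> T0 A

CYK fill:
  cell(0,0) b: {T1}  orig:{}
  cell(1,1) b: {T1}  orig:{}
  cell(2,2) a: {A,T0}  orig:{A}
  cell(3,3) b: {T1}  orig:{}
  cell(0,1) bb: ∅
  cell(1,2) ba: {S}
  cell(2,3) ab: {B,S}
  cell(0,2) bba: {S}
  cell(1,3) bab: {S}
  cell(0,3) bbab: {S}

S ∈ T[0,3] ⇒ YES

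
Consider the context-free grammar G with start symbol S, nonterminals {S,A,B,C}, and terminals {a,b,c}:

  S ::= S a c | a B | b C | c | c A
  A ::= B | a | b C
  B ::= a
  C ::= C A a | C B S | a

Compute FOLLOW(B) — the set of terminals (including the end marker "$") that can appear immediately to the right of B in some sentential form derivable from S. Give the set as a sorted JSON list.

FIRST iteration:
pass 1:
  A via A→a: +{a}
  A via A→b C: +{b}
  B via B→a: +{a}
  C via C→a: +{a}
  S via S→a B: +{a}
  S via S→b C: +{b}
  S via S→c: +{c}
  FIRST(S)={a,b,c}  FIRST(A)={a,b}  FIRST(B)={a}  FIRST(C)={a}
pass 2: (no change)
  FIRST(S)={a,b,c}  FIRST(A)={a,b}  FIRST(B)={a}  FIRST(C)={a}

FOLLOW iteration:
FOLLOW(S) := {$}
iter 1:
  C→C A a: FOLLOW(C) ⊇ FIRST(A) = {a,b}; new: +{a,b}
  C→C A a: FOLLOW(A) ⊇ FIRST(a) = {a}; new: +{a}
  C→C B S: FOLLOW(B) ⊇ FIRST(S) = {a,b,c}; new: +{a,b,c}
  C→C B S: FOLLOW(S) ⊇ FOLLOW(C) ⊇ {a,b}; new: +{a,b}
  S→a B: FOLLOW(B) ⊇ FOLLOW(S) ⊇ {$,a,b}; new: +{$}
  S→b C: FOLLOW(C) ⊇ FOLLOW(S) ⊇ {$,a,b}; new: +{$}
  S→c A: FOLLOW(A) ⊇ FOLLOW(S) ⊇ {$,a,b}; new: +{$,b}
  FOLLOW(S)={$,a,b}  FOLLOW(A)={$,a,b}  FOLLOW(B)={$,a,b,c}  FOLLOW(C)={$,a,b}
iter 2: (stable)
  FOLLOW(S)={$,a,b}  FOLLOW(A)={$,a,b}  FOLLOW(B)={$,a,b,c}  FOLLOW(C)={$,a,b}

FOLLOW(B) = ["$", "a", "b", "c"]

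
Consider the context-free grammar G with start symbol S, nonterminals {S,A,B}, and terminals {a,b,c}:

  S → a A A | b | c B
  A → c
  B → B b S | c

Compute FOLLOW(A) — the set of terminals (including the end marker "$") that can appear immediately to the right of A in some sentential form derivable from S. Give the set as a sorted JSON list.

Compute FIRST by fixpoint:
round 1:
  A via A→c: +{c}
  B via B→c: +{c}
  S via S→a A A: +{a}
  S via S→b: +{b}
  S via S→c B: +{c}
  FIRST[S]={a,b,c}  FIRST[A]={c}  FIRST[B]={c}
round 2: (stable)
  FIRST[S]={a,b,c}  FIRST[A]={c}  FIRST[B]={c}

Compute FOLLOW by fixpoint:
seed FOLLOW(S) with $
iter 1:
  B→B b S: FOLLOW(B) ⊇ FIRST(b) = {b}; new: +{b}
  B→B b S: FOLLOW(S) ⊇ FOLLOW(B) ⊇ {b}; new: +{b}
  S→a A A: FOLLOW(A) ⊇ FIRST(A) = {c}; new: +{c}
  S→a A A: FOLLOW(A) ⊇ FOLLOW(S) ⊇ {$,b}; new: +{$,b}
  S→c B: FOLLOW(B) ⊇ FOLLOW(S) ⊇ {$,b}; new: +{$}
  S: {$,b}  A: {$,b,c}  B: {$,b}
iter 2: (stable)
  S: {$,b}  A: {$,b,c}  B: {$,b}

FOLLOW(A) = ["$", "b", "c"]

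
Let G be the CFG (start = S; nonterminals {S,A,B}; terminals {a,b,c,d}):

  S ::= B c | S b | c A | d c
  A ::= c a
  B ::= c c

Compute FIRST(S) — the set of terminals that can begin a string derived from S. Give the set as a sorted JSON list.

FIRST sets, iterate to fixpoint:
pass 1:
  A via A→c a: +{c}
  B via B→c c: +{c}
  S via S→B c: +{c}
  S via S→d c: +{d}
  S: {c,d}  A: {c}  B: {c}
pass 2: done
  S: {c,d}  A: {c}  B: {c}

FIRST(S) = ["c", "d"]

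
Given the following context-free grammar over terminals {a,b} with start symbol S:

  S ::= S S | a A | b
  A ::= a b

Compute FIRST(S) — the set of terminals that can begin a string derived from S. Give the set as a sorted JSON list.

FIRST iteration:
[1]
  A via A→a b: +{a}
  S via S→a A: +{a}
  S via S→b: +{b}
  FIRST[S]={a,b}  FIRST[A]={a}
[2] (stable)
  FIRST[S]={a,b}  FIRST[A]={a}

FIRST(S) = ["a", "b"]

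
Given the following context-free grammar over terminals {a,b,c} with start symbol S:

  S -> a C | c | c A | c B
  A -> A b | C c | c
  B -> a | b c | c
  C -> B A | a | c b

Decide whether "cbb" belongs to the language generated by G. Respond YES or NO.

CNF form of G:
  S -> T1 A | T1 B | T2 C | c
  A -> A T0 | C T1 | c
  B -> T0 T1 | a | c
  C -> B A | T1 T0 | a
  T0 -> b
  T1 -> c
  T2 -> a

Fill CYK table bottom-up:
  T[0,0] 'c' = {A,B,S,T1}  orig:{A,B,S}
  T[1,1] 'b' = {T0}  orig:{}
  T[2,2] 'b' = {T0}  orig:{}
  T[0,1] 'cb' = {A,C}
  T[1,2] 'bb' = ∅
  T[0,2] 'cbb' = {A}

S ∉ T[0,2] ⇒ NO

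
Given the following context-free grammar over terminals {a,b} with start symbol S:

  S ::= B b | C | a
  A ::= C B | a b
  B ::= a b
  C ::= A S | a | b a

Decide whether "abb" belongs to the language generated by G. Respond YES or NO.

CNF form of G:
  S -> A S | B T1 | T1 T0 | a
  A -> C B | T0 T1
  B -> T0 T1
  C -> A S | T1 T0 | a
  T0 -> a
  T1 -> b

CYK table (by increasing span):
  cell(0,0) a: {C,S,T0}  orig:{C,S}
  cell(1,1) b: {T1}  orig:{}
  cell(2,2) b: {T1}  orig:{}
  cell(0,1) ab: {A,B}
  cell(1,2) bb: ∅
  cell(0,2) abb: {S}

S ∈ T[0,2] ⇒ YES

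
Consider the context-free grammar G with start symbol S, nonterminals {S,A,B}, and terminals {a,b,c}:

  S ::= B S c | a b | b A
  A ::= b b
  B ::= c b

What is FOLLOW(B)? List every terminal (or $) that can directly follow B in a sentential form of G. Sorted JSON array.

Compute FIRST by fixpoint:
pass 1:
  A via A→b b: +{b}
  B via B→c b: +{c}
  S via S→B S c: +{c}
  S via S→a b: +{a}
  S via S→b A: +{b}
  FIRST(S)={a,b,c}  FIRST(A)={b}  FIRST(B)={c}
pass 2: (no change)
  FIRST(S)={a,b,c}  FIRST(A)={b}  FIRST(B)={c}

FOLLOW sets:
seed FOLLOW(S) with $
[1]
  S→B S c: FOLLOW(B) ⊇ FIRST(S) = {a,b,c}; new: +{a,b,c}
  S→B S c: FOLLOW(S) ⊇ FIRST(c) = {c}; new: +{c}
  S→b A: FOLLOW(A) ⊇ FOLLOW(S) ⊇ {$,c}; new: +{$,c}
  S: {$,c}  A: {$,c}  B: {a,b,c}
[2] — fixpoint
  S: {$,c}  A: {$,c}  B: {a,b,c}

FOLLOW(B) = ["a", "b", "c"]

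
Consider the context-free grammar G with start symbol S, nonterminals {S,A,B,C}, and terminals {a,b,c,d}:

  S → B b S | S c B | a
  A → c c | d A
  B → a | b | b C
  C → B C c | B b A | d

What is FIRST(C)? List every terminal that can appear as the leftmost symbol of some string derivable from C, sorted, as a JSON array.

Compute FIRST by fixpoint:
[1]
  A via A→c c: +{c}
  A via A→d A: +{d}
  B via B→a: +{a}
  B via B→b: +{b}
  C via C→B C c: +{a,b}
  C via C→d: +{d}
  S via S→B b S: +{a,b}
  FIRST(S)={a,b}  FIRST(A)={c,d}  FIRST(B)={a,b}  FIRST(C)={a,b,d}
[2] — fixpoint
  FIRST(S)={a,b}  FIRST(A)={c,d}  FIRST(B)={a,b}  FIRST(C)={a,b,d}

FIRST(C) = ["a", "b", "d"]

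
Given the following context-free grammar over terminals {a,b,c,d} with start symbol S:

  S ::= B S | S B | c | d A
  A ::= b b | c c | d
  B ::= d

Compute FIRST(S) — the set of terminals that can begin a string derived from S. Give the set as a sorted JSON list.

Compute FIRST by fixpoint:
pass 1:
  A via A→b b: +{b}
  A via A→c c: +{c}
  A via A→d: +{d}
  B via B→d: +{d}
  S via S→B S: +{d}
  S via S→c: +{c}
  FIRST[S]={c,d}  FIRST[A]={b,c,d}  FIRST[B]={d}
pass 2: (stable)
  FIRST[S]={c,d}  FIRST[A]={b,c,d}  FIRST[B]={d}

FIRST(S) = ["c", "d"]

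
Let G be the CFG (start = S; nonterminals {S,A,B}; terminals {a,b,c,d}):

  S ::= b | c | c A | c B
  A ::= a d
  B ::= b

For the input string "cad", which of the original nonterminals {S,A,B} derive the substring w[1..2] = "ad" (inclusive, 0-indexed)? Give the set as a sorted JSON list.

Convert to CNF:
  S -> T2 A | T2 B | b | c
  A -> T0 T1
  B -> b
  T0 -> a
  T1 -> d
  T2 -> c

Fill CYK table bottom-up, restricted to cells inside w[1..2]:
  T[1,1] 'a' = {T0}  orig:{}
  T[2,2] 'd' = {T1}  orig:{}
  T[1,2] 'ad' = {A}

Original NTs in T[1,2] deriving "ad": ["A"]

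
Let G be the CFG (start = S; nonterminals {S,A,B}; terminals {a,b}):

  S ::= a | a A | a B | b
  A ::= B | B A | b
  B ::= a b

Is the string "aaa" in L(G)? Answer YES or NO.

Convert to CNF:
  S -> T0 A | T0 B | a | b
  A -> B A | T0 T1 | b
  B -> T0 T1
  T0 -> a
  T1 -> b

Fill CYK table bottom-up:
  T[0,0] 'a' = {S,T0}  orig:{S}
  T[1,1] 'a' = {S,T0}  orig:{S}
  T[2,2] 'a' = {S,T0}  orig:{S}
  T[0,1] 'aa' = ∅
  T[1,2] 'aa' = ∅
  T[0,2] 'aaa' = ∅

S ∉ T[0,2] ⇒ NO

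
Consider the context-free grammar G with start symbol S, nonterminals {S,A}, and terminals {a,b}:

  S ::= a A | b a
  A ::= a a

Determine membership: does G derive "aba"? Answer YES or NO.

CNF form of G:
  S -> T0 A | T1 T0
  A -> T0 T0
  T0 -> a
  T1 -> b

CYK table (by increasing span):
  [0..0]={T0}  "a"  orig:{}
  [1..1]={T1}  "b"  orig:{}
  [2..2]={T0}  "a"  orig:{}
  [0..1]=∅  "ab"
  [1..2]={S}  "ba"
  [0..2]=∅  "aba"

S ∉ T[0,2] ⇒ NO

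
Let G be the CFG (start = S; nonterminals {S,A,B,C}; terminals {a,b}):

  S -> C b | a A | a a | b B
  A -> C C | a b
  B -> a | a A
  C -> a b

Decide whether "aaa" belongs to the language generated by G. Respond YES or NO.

CNF form of G:
  S -> C T1 | T0 A | T0 T0 | T1 B
  A -> C C | T0 T1
  B -> T0 A | a
  C -> T0 T1
  T0 -> a
  T1 -> b

CYK table (by increasing span):
  cell(0,0) a: {B,T0}  orig:{B}
  cell(1,1) a: {B,T0}  orig:{B}
  cell(2,2) a: {B,T0}  orig:{B}
  cell(0,1) aa: {S}
  cell(1,2) aa: {S}
  cell(0,2) aaa: ∅

S ∉ T[0,2] ⇒ NO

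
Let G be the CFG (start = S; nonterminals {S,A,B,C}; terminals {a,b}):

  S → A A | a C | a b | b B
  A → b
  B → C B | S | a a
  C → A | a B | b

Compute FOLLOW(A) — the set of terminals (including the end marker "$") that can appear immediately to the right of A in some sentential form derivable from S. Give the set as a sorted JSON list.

FIRST iteration:
round 1:
  A via A→b: +{b}
  B via B→a a: +{a}
  C via C→A: +{b}
  C via C→a B: +{a}
  S via S→A A: +{b}
  S via S→a C: +{a}
  FIRST(S)={a,b}  FIRST(A)={b}  FIRST(B)={a}  FIRST(C)={a,b}
round 2:
  B via B→C B: +{b}
  FIRST(S)={a,b}  FIRST(A)={b}  FIRST(B)={a,b}  FIRST(C)={a,b}
round 3: done
  FIRST(S)={a,b}  FIRST(A)={b}  FIRST(B)={a,b}  FIRST(C)={a,b}

Compute FOLLOW by fixpoint:
seed FOLLOW(S) with $
iter 1:
  B→C B: FOLLOW(C) ⊇ FIRST(B) = {a,b}; new: +{a,b}
  C→A: FOLLOW(A) ⊇ FOLLOW(C) ⊇ {a,b}; new: +{a,b}
  C→a B: FOLLOW(B) ⊇ FOLLOW(C) ⊇ {a,b}; new: +{a,b}
  S→A A: FOLLOW(A) ⊇ FOLLOW(S) ⊇ {$}; new: +{$}
  S→a C: FOLLOW(C) ⊇ FOLLOW(S) ⊇ {$}; new: +{$}
  S→b B: FOLLOW(B) ⊇ FOLLOW(S) ⊇ {$}; new: +{$}
  FOLLOW[S]={$}  FOLLOW[A]={$,a,b}  FOLLOW[B]={$,a,b}  FOLLOW[C]={$,a,b}
iter 2:
  B→S: FOLLOW(S) ⊇ FOLLOW(B) ⊇ {$,a,b}; new: +{a,b}
  FOLLOW[S]={$,a,b}  FOLLOW[A]={$,a,b}  FOLLOW[B]={$,a,b}  FOLLOW[C]={$,a,b}
iter 3: (no change)
  FOLLOW[S]={$,a,b}  FOLLOW[A]={$,a,b}  FOLLOW[B]={$,a,b}  FOLLOW[C]={$,a,b}

FOLLOW(A) = ["$", "a", "b"]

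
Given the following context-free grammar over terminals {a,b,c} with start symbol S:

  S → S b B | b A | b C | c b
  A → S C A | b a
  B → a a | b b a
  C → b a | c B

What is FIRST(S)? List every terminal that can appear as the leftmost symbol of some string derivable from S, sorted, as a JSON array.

FIRST sets, iterate to fixpoint:
[1]
  A via A→b a: +{b}
  B via B→a a: +{a}
  B via B→b b a: +{b}
  C via C→b a: +{b}
  C via C→c B: +{c}
  S via S→b A: +{b}
  S via S→c b: +{c}
  FIRST[S]={b,c}  FIRST[A]={b}  FIRST[B]={a,b}  FIRST[C]={b,c}
[2]
  A via A→S C A: +{c}
  FIRST[S]={b,c}  FIRST[A]={b,c}  FIRST[B]={a,b}  FIRST[C]={b,c}
[3] (no change)
  FIRST[S]={b,c}  FIRST[A]={b,c}  FIRST[B]={a,b}  FIRST[C]={b,c}

FIRST(S) = ["b", "c"]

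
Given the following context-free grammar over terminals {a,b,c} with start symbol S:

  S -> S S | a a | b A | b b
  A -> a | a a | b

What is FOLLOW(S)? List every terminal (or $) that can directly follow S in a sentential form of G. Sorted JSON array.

FIRST sets, iterate to fixpoint:
iter 1:
  A via A→a: +{a}
  A via A→b: +{b}
  S via S→a a: +{a}
  S via S→b A: +{b}
  S: {a,b}  A: {a,b}
iter 2: (stable)
  S: {a,b}  A: {a,b}

FOLLOW iteration:
initialize: $ ∈ FOLLOW(S)
pass 1:
  S→S S: FOLLOW(S) ⊇ FIRST(S) = {a,b}; new: +{a,b}
  S→b A: FOLLOW(A) ⊇ FOLLOW(S) ⊇ {$,a,b}; new: +{$,a,b}
  FOLLOW(S)={$,a,b}  FOLLOW(A)={$,a,b}
pass 2: — fixpoint
  FOLLOW(S)={$,a,b}  FOLLOW(A)={$,a,b}

FOLLOW(S) = ["$", "a", "b"]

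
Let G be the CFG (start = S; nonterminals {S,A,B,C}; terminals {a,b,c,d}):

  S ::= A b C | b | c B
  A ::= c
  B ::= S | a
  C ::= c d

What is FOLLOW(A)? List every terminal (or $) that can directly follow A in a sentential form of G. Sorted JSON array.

FIRST sets, iterate to fixpoint:
[1]
  A via A→c: +{c}
  B via B→a: +{a}
  C via C→c d: +{c}
  S via S→A b C: +{c}
  S via S→b: +{b}
  FIRST(S)={b,c}  FIRST(A)={c}  FIRST(B)={a}  FIRST(C)={c}
[2]
  B via B→S: +{b,c}
  FIRST(S)={b,c}  FIRST(A)={c}  FIRST(B)={a,b,c}  FIRST(C)={c}
[3] — fixpoint
  FIRST(S)={b,c}  FIRST(A)={c}  FIRST(B)={a,b,c}  FIRST(C)={c}

Compute FOLLOW by fixpoint:
initialize: $ ∈ FOLLOW(S)
iter 1:
  S→A b C: FOLLOW(A) ⊇ FIRST(b) = {b}; new: +{b}
  S→A b C: FOLLOW(C) ⊇ FOLLOW(S) ⊇ {$}; new: +{$}
  S→c B: FOLLOW(B) ⊇ FOLLOW(S) ⊇ {$}; new: +{$}
  FOLLOW(S)={$}  FOLLOW(A)={b}  FOLLOW(B)={$}  FOLLOW(C)={$}
iter 2: done
  FOLLOW(S)={$}  FOLLOW(A)={b}  FOLLOW(B)={$}  FOLLOW(C)={$}

FOLLOW(A) = ["b"]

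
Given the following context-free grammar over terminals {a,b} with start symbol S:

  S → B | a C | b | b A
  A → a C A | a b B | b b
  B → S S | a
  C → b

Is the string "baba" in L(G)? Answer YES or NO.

Convert to CNF:
  S -> S S | T0 C | T1 A | a | b
  A -> T0 X2 | T0 X3 | T1 T1
  B -> S S | a
  C -> b
  T0 -> a
  T1 -> b
  X2 -> C A
  X3 -> T1 B

CYK table (by increasing span):
  cell(0,0) b: {C,S,T1}  orig:{C,S}
  cell(1,1) a: {B,S,T0}  orig:{B,S}
  cell(2,2) b: {C,S,T1}  orig:{C,S}
  cell(3,3) a: {B,S,T0}  orig:{B,S}
  cell(0,1) ba: {B,S,X3}  orig:{B,S}
  cell(1,2) ab: {B,S}
  cell(2,3) ba: {B,S,X3}  orig:{B,S}
  cell(0,2) bab: {B,S,X3}  orig:{B,S}
  cell(1,3) aba: {A,B,S}
  cell(0,3) baba: {B,S,X2,X3}  orig:{B,S}

S ∈ T[0,3] ⇒ YES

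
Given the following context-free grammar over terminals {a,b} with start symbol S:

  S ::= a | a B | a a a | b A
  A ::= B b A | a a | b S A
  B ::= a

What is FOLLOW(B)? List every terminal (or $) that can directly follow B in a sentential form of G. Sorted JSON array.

FIRST sets, iterate to fixpoint:
pass 1:
  A via A→a a: +{a}
  A via A→b S A: +{b}
  B via B→a: +{a}
  S via S→a: +{a}
  S via S→b A: +{b}
  FIRST(S)={a,b}  FIRST(A)={a,b}  FIRST(B)={a}
pass 2: done
  FIRST(S)={a,b}  FIRST(A)={a,b}  FIRST(B)={a}

FOLLOW sets:
FOLLOW(S) := {$}
round 1:
  A→B b A: FOLLOW(B) ⊇ FIRST(b) = {b}; new: +{b}
  A→b S A: FOLLOW(S) ⊇ FIRST(A) = {a,b}; new: +{a,b}
  S→a B: FOLLOW(B) ⊇ FOLLOW(S) ⊇ {$,a,b}; new: +{$,a}
  S→b A: FOLLOW(A) ⊇ FOLLOW(S) ⊇ {$,a,b}; new: +{$,a,b}
  S: {$,a,b}  A: {$,a,b}  B: {$,a,b}
round 2: (no change)
  S: {$,a,b}  A: {$,a,b}  B: {$,a,b}

FOLLOW(B) = ["$", "a", "b"]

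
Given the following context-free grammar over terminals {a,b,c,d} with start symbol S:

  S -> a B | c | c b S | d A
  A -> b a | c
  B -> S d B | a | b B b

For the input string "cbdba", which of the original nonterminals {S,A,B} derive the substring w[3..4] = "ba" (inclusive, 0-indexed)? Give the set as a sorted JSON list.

Convert to CNF:
  S -> T1 B | T2 A | T3 X6 | c
  A -> T0 T1 | c
  B -> S X4 | T0 X5 | a
  T0 -> b
  T1 -> a
  T2 -> d
  T3 -> c
  X4 -> T2 B
  X5 -> B T0
  X6 -> T0 S

Fill CYK table bottom-up (cells [i..j] with 3 ≤ i ≤ j ≤ 4 only):
  cell(3,3) b: {T0}  orig:{}
  cell(4,4) a: {B,T1}  orig:{B}
  cell(3,4) ba: {A}

Original NTs in T[3,4] deriving "ba": ["A"]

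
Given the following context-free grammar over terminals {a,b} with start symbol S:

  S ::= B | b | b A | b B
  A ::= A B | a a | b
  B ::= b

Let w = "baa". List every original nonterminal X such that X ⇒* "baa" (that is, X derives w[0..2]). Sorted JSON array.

CNF form of G:
  S -> T1 A | T1 B | b
  A -> A B | T0 T0 | b
  B -> b
  T0 -> a
  T1 -> b

CYK fill — only the sub-triangle for w[0..2]:
  T[0,0] 'b' = {A,B,S,T1}  orig:{A,B,S}
  T[1,1] 'a' = {T0}  orig:{}
  T[2,2] 'a' = {T0}  orig:{}
  T[0,1] 'ba' = ∅
  T[1,2] 'aa' = {A}
  T[0,2] 'baa' = {S}

Original NTs in T[0,2] deriving "baa": ["S"]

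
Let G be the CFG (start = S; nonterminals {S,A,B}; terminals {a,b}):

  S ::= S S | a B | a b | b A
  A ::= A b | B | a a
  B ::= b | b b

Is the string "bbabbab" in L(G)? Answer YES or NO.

CNF form of G:
  S -> S S | T0 A | T1 B | T1 T0
  A -> A T0 | T0 T0 | T1 T1 | b
  B -> T0 T0 | b
  T0 -> b
  T1 -> a

CYK table (by increasing span):
  [0..0]={A,B,T0}  "b"  orig:{A,B}
  [1..1]={A,B,T0}  "b"  orig:{A,B}
  [2..2]={T1}  "a"  orig:{}
  [3..3]={A,B,T0}  "b"  orig:{A,B}
  [4..4]={A,B,T0}  "b"  orig:{A,B}
  [5..5]={T1}  "a"  orig:{}
  [6..6]={A,B,T0}  "b"  orig:{A,B}
  [0..1]={A,B,S}  "bb"
  [1..2]=∅  "ba"
  [2..3]={S}  "ab"
  [3..4]={A,B,S}  "bb"
  [4..5]=∅  "ba"
  [5..6]={S}  "ab"
  [0..2]=∅  "bba"
  [1..3]=∅  "bab"
  [2..4]={S}  "abb"
  [3..5]=∅  "bba"
  [4..6]=∅  "bab"
  [0..3]={S}  "bbab"
  [1..4]=∅  "babb"
  [2..5]=∅  "abba"
  [3..6]={S}  "bbab"
  [0..4]={S}  "bbabb"
  [1..5]=∅  "babba"
  [2..6]={S}  "abbab"
  [0..5]=∅  "bbabba"
  [1..6]=∅  "babbab"
  [0..6]={S}  "bbabbab"

S ∈ T[0,6] ⇒ YES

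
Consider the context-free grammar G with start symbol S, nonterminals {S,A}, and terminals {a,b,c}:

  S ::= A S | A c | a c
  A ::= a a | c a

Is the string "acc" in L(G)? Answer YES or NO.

CNF form of G:
  S -> A S | A T1 | T0 T1
  A -> T0 T0 | T1 T0
  T0 -> a
  T1 -> c

Fill CYK table bottom-up:
  [0..0]={T0}  "a"  orig:{}
  [1..1]={T1}  "c"  orig:{}
  [2..2]={T1}  "c"  orig:{}
  [0..1]={S}  "ac"
  [1..2]=∅  "cc"
  [0..2]=∅  "acc"

S ∉ T[0,2] ⇒ NO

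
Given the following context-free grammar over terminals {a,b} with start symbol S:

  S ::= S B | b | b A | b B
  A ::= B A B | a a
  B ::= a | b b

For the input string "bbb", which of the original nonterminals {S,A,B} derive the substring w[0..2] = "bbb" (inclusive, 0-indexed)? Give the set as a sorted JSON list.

CNF form of G:
  S -> S B | T1 A | T1 B | b
  A -> B X2 | T0 T0
  B -> T1 T1 | a
  T0 -> a
  T1 -> b
  X2 -> A B

CYK fill (cells [i..j] with 0 ≤ i ≤ j ≤ 2 only):
  cell(0,0) b: {S,T1}  orig:{S}
  cell(1,1) b: {S,T1}  orig:{S}
  cell(2,2) b: {S,T1}  orig:{S}
  cell(0,1) bb: {B}
  cell(1,2) bb: {B}
  cell(0,2) bbb: {S}

Original NTs in T[0,2] deriving "bbb": ["S"]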